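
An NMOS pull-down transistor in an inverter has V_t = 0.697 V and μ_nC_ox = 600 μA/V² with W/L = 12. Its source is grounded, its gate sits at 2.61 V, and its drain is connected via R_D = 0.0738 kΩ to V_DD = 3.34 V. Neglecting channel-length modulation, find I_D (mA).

V_GS = V_G = 2.61 V, so V_ov = 2.61 − 0.697 = 1.91 V.
k_n = μ_nC_ox · (W/L) = 7.2 mA/V².
Assume saturation: I_D = ½ k_n V_ov² = 0.5 × 7.2 × 1.91² = 13.2 mA, giving V_DS = V_DD − I_D R_D = 3.34 − 13.2 × 0.0738 = 2.37 V.
V_DS = 2.37 V ≥ V_ov = 1.91 V, confirming saturation.

I_D = 13.2 mA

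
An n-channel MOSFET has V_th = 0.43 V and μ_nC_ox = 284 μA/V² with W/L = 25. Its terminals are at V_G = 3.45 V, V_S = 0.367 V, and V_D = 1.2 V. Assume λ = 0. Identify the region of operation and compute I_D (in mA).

V_GS = V_G − V_S = 3.45 − 0.367 = 3.08 V; V_DS = V_D − V_S = 1.2 − 0.367 = 0.833 V.
k_n = μ_nC_ox · (W/L) = 7.1 mA/V².
V_ov = V_GS − V_th = 3.08 − 0.43 = 2.65 V.
Since V_DS = 0.833 V < V_ov = 2.65 V, the device is in the triode region.
I_D = k_n [V_ov · V_DS − ½ V_DS²] = 7.1 × [2.65 × 0.833 − 0.5 × 0.833²] = 13.2 mA.

Triode; I_D = 13.2 mA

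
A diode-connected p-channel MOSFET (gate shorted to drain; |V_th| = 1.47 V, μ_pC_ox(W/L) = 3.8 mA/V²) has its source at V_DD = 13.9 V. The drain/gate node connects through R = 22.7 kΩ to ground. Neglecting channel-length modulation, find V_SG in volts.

V_SG = 2.00 V

With gate tied to drain, V_SG = V_SD ≥ V_SG − |V_th|, so the device is in saturation.
KCL at the drain: ½ k_p (V_SG − |V_th|)² = (V_DD − V_SG)/R.
Let x = V_SG − 1.47. Then 43.1 x² + x − 12.43 = 0, giving x = 0.525 V (positive root), so V_SG = 2 V.
I_D = (V_DD − V_SG)/R = (13.9 − 2) / 22.7 = 0.524 mA.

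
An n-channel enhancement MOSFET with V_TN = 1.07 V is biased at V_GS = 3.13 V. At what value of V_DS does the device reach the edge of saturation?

V_DS,sat = 2.06 V

The boundary between triode and saturation is V_DS = V_GS − V_TN = V_ov.
V_ov = 3.13 − 1.07 = 2.06 V.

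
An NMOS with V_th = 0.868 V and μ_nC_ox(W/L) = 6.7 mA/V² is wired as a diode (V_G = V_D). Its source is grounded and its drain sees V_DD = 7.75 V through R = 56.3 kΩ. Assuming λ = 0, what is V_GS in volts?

With gate tied to drain, V_GS = V_DS ≥ V_GS − V_th, so the device is in saturation.
KCL at the drain: ½ k_n (V_GS − V_th)² = (V_DD − V_GS)/R.
Let x = V_GS − 0.868. Then 189 x² + x − 6.882 = 0, giving x = 0.188 V (positive root), so V_GS = 1.06 V.
I_D = (V_DD − V_GS)/R = (7.75 − 1.06) / 56.3 = 0.119 mA.

V_GS = 1.06 V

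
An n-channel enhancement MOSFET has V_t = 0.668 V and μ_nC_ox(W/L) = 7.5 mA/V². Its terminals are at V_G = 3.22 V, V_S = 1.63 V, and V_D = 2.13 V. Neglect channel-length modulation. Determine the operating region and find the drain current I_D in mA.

Triode; I_D = 2.52 mA

V_GS = V_G − V_S = 3.22 − 1.63 = 1.59 V; V_DS = V_D − V_S = 2.13 − 1.63 = 0.5 V.
V_ov = V_GS − V_t = 1.59 − 0.668 = 0.922 V.
Since V_DS = 0.5 V < V_ov = 0.922 V, the device is in the triode region.
I_D = k_n [V_ov · V_DS − ½ V_DS²] = 7.5 × [0.922 × 0.5 − 0.5 × 0.5²] = 2.52 mA.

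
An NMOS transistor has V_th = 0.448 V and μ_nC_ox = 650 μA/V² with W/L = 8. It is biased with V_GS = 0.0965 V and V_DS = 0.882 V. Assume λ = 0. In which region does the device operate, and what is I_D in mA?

V_GS = 0.0965 V < V_th = 0.448 V, so the transistor is in cutoff.

Cutoff; I_D = 0 mA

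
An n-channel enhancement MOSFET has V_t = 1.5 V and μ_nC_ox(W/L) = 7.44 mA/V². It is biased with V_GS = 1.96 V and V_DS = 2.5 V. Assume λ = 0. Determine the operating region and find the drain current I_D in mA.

Saturation; I_D = 0.787 mA

V_ov = V_GS − V_t = 1.96 − 1.5 = 0.46 V.
Since V_DS = 2.5 V ≥ V_ov = 0.46 V, the device is in saturation.
I_D = ½ k_n V_ov² = 0.5 × 7.44 × 0.46² = 0.787 mA.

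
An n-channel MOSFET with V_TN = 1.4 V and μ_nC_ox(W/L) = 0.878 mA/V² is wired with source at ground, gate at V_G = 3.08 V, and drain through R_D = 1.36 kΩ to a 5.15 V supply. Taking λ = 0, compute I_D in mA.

I_D = 1.24 mA

V_GS = V_G = 3.08 V, so V_ov = 3.08 − 1.4 = 1.68 V.
Assume saturation: I_D = ½ k_n V_ov² = 0.5 × 0.878 × 1.68² = 1.24 mA, giving V_DS = V_DD − I_D R_D = 5.15 − 1.24 × 1.36 = 3.46 V.
V_DS = 3.46 V ≥ V_ov = 1.68 V, confirming saturation.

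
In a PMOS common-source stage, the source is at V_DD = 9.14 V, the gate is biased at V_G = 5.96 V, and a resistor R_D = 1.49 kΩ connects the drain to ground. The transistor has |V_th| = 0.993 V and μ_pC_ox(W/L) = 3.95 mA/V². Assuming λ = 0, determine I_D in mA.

V_SG = V_DD − V_G = 9.14 − 5.96 = 3.18 V, so V_ov = 3.18 − 0.993 = 2.19 V.
Assume saturation: I_D = ½ k_p V_ov² = 0.5 × 3.95 × 2.19² = 9.45 mA, giving V_SD = V_DD − I_D R_D = 9.14 − 9.45 × 1.49 = -4.94 V.
But -4.94 V < V_ov = 2.19 V, so the device is actually in triode.
In triode I_D = k_p[V_ov V_SD − ½ V_SD²] and I_D = (V_DD − V_SD)/R_D. Equating: 2.94 V_SD² − 13.87 V_SD + 9.14 = 0, giving V_SD = 0.792 V (the root below V_ov).
I_D = (9.14 − 0.792) / 1.49 = 5.6 mA.

I_D = 5.60 mA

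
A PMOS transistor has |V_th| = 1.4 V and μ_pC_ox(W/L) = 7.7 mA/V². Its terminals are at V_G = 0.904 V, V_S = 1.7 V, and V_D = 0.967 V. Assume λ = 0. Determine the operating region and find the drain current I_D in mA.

V_SG = V_S − V_G = 1.7 − 0.904 = 0.796 V; V_SD = V_S − V_D = 1.7 − 0.967 = 0.733 V.
V_SG = 0.796 V < |V_th| = 1.4 V, so the transistor is in cutoff.

Cutoff; I_D = 0 mA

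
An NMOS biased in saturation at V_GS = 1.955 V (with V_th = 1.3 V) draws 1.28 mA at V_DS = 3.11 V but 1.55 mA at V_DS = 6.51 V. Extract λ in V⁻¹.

With V_GS fixed, I_D ∝ (1 + λ V_DS) in saturation, so I_D2/I_D1 = (1 + λ V_DS2)/(1 + λ V_DS1).
1.55/1.28 = 1.211 = (1 + 6.51 λ)/(1 + 3.11 λ).
Solving: λ (I_D1 V_DS2 − I_D2 V_DS1) = I_D2 − I_D1, so λ = (1.55 − 1.28) / (1.28 × 6.51 − 1.55 × 3.11) = 0.27 / 3.51 = 0.0769 V⁻¹.

λ = 0.0769 V⁻¹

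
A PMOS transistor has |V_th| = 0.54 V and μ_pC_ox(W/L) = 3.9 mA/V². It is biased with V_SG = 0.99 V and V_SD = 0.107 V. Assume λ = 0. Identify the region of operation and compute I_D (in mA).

Triode; I_D = 0.165 mA

V_ov = V_SG − |V_th| = 0.99 − 0.54 = 0.45 V.
Since V_SD = 0.107 V < V_ov = 0.45 V, the device is in the triode region.
I_D = k_p [V_ov · V_SD − ½ V_SD²] = 3.9 × [0.45 × 0.107 − 0.5 × 0.107²] = 0.165 mA.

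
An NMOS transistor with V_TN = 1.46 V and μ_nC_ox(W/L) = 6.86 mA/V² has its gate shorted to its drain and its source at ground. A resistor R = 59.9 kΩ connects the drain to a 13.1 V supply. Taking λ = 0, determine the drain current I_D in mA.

With gate tied to drain, V_GS = V_DS ≥ V_GS − V_TN, so the device is in saturation.
KCL at the drain: ½ k_n (V_GS − V_TN)² = (V_DD − V_GS)/R.
Let x = V_GS − 1.46. Then 205 x² + x − 11.64 = 0, giving x = 0.236 V (positive root), so V_GS = 1.7 V.
I_D = (V_DD − V_GS)/R = (13.1 − 1.7) / 59.9 = 0.19 mA.

I_D = 0.190 mA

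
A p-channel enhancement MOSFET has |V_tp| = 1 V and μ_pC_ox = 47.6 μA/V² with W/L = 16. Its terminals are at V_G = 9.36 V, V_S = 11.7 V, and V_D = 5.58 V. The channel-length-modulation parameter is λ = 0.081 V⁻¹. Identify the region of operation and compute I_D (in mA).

V_SG = V_S − V_G = 11.7 − 9.36 = 2.34 V; V_SD = V_S − V_D = 11.7 − 5.58 = 6.12 V.
k_p = μ_pC_ox · (W/L) = 0.7616 mA/V².
V_ov = V_SG − |V_tp| = 2.34 − 1 = 1.34 V.
Since V_SD = 6.12 V ≥ V_ov = 1.34 V, the device is in saturation.
I_D = ½ k_p V_ov² (1 + λ V_SD) = 0.5 × 0.7616 × 1.34² × (1 + 0.081 × 6.12) = 1.02 mA.

Saturation; I_D = 1.02 mA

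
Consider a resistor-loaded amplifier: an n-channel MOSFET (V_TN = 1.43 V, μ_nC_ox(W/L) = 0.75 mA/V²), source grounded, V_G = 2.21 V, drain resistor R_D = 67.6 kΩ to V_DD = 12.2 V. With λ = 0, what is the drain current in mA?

I_D = 0.175 mA

V_GS = V_G = 2.21 V, so V_ov = 2.21 − 1.43 = 0.78 V.
Assume saturation: I_D = ½ k_n V_ov² = 0.5 × 0.75 × 0.78² = 0.228 mA, giving V_DS = V_DD − I_D R_D = 12.2 − 0.228 × 67.6 = -3.22 V.
But -3.22 V < V_ov = 0.78 V, so the device is actually in triode.
In triode I_D = k_n[V_ov V_DS − ½ V_DS²] and I_D = (V_DD − V_DS)/R_D. Equating: 25.3 V_DS² − 40.55 V_DS + 12.2 = 0, giving V_DS = 0.402 V (the root below V_ov).
I_D = (12.2 − 0.402) / 67.6 = 0.175 mA.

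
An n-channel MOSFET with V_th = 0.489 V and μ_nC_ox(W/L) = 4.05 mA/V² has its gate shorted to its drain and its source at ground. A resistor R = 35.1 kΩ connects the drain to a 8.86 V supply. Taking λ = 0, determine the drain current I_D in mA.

I_D = 0.229 mA

With gate tied to drain, V_GS = V_DS ≥ V_GS − V_th, so the device is in saturation.
KCL at the drain: ½ k_n (V_GS − V_th)² = (V_DD − V_GS)/R.
Let x = V_GS − 0.489. Then 71.1 x² + x − 8.371 = 0, giving x = 0.336 V (positive root), so V_GS = 0.825 V.
I_D = (V_DD − V_GS)/R = (8.86 − 0.825) / 35.1 = 0.229 mA.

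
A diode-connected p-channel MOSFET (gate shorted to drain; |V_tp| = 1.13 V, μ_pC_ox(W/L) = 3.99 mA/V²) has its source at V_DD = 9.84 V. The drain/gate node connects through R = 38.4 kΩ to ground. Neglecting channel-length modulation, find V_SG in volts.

With gate tied to drain, V_SG = V_SD ≥ V_SG − |V_tp|, so the device is in saturation.
KCL at the drain: ½ k_p (V_SG − |V_tp|)² = (V_DD − V_SG)/R.
Let x = V_SG − 1.13. Then 76.6 x² + x − 8.71 = 0, giving x = 0.331 V (positive root), so V_SG = 1.46 V.
I_D = (V_DD − V_SG)/R = (9.84 − 1.46) / 38.4 = 0.218 mA.

V_SG = 1.46 V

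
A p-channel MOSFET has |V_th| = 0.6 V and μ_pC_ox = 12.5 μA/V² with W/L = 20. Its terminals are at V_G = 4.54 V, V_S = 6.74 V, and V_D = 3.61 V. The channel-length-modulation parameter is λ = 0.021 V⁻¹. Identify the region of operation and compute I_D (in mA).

V_SG = V_S − V_G = 6.74 − 4.54 = 2.2 V; V_SD = V_S − V_D = 6.74 − 3.61 = 3.13 V.
k_p = μ_pC_ox · (W/L) = 0.25 mA/V².
V_ov = V_SG − |V_th| = 2.2 − 0.6 = 1.6 V.
Since V_SD = 3.13 V ≥ V_ov = 1.6 V, the device is in saturation.
I_D = ½ k_p V_ov² (1 + λ V_SD) = 0.5 × 0.25 × 1.6² × (1 + 0.021 × 3.13) = 0.341 mA.

Saturation; I_D = 0.341 mA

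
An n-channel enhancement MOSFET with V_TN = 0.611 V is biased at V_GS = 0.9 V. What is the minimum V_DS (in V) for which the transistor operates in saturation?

The boundary between triode and saturation is V_DS = V_GS − V_TN = V_ov.
V_ov = 0.9 − 0.611 = 0.289 V.

V_DS,sat = 0.289 V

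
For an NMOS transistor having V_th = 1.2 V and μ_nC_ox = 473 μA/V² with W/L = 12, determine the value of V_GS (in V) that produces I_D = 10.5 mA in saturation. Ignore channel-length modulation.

V_GS = 3.12 V

k_n = μ_nC_ox · (W/L) = 5.676 mA/V².
In saturation I_D = ½ k_n (V_GS − V_th)², so V_GS − V_th = √(2 I_D / k_n) = √(2 × 10.5 / 5.676) = 1.92 V.
V_GS = 1.2 + 1.92 = 3.12 V.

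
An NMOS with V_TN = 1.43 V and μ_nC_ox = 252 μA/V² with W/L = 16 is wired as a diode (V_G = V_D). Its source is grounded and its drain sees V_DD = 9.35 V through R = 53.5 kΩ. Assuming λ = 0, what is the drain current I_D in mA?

With gate tied to drain, V_GS = V_DS ≥ V_GS − V_TN, so the device is in saturation.
k_n = μ_nC_ox · (W/L) = 4.032 mA/V².
KCL at the drain: ½ k_n (V_GS − V_TN)² = (V_DD − V_GS)/R.
Let x = V_GS − 1.43. Then 108 x² + x − 7.92 = 0, giving x = 0.266 V (positive root), so V_GS = 1.7 V.
I_D = (V_DD − V_GS)/R = (9.35 − 1.7) / 53.5 = 0.143 mA.

I_D = 0.143 mA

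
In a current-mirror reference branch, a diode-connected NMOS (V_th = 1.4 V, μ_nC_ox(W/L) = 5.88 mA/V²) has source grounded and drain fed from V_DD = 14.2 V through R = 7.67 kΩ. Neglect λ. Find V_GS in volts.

With gate tied to drain, V_GS = V_DS ≥ V_GS − V_th, so the device is in saturation.
KCL at the drain: ½ k_n (V_GS − V_th)² = (V_DD − V_GS)/R.
Let x = V_GS − 1.4. Then 22.5 x² + x − 12.8 = 0, giving x = 0.732 V (positive root), so V_GS = 2.13 V.
I_D = (V_DD − V_GS)/R = (14.2 − 2.13) / 7.67 = 1.57 mA.

V_GS = 2.13 V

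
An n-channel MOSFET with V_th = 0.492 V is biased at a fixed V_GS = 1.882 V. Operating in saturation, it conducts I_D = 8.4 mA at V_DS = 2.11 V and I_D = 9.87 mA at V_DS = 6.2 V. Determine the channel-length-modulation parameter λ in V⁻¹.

With V_GS fixed, I_D ∝ (1 + λ V_DS) in saturation, so I_D2/I_D1 = (1 + λ V_DS2)/(1 + λ V_DS1).
9.87/8.4 = 1.175 = (1 + 6.2 λ)/(1 + 2.11 λ).
Solving: λ (I_D1 V_DS2 − I_D2 V_DS1) = I_D2 − I_D1, so λ = (9.87 − 8.4) / (8.4 × 6.2 − 9.87 × 2.11) = 1.47 / 31.3 = 0.047 V⁻¹.

λ = 0.0470 V⁻¹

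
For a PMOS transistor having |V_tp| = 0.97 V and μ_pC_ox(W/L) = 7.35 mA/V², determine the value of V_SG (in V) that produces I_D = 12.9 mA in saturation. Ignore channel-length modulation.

In saturation I_D = ½ k_p (V_SG − |V_tp|)², so V_SG − |V_tp| = √(2 I_D / k_p) = √(2 × 12.9 / 7.35) = 1.87 V.
V_SG = 0.97 + 1.87 = 2.84 V.

V_SG = 2.84 V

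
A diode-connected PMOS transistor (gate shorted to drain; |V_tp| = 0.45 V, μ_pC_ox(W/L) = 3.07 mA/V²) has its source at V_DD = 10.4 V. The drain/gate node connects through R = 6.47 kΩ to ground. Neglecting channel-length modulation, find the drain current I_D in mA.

With gate tied to drain, V_SG = V_SD ≥ V_SG − |V_tp|, so the device is in saturation.
KCL at the drain: ½ k_p (V_SG − |V_tp|)² = (V_DD − V_SG)/R.
Let x = V_SG − 0.45. Then 9.93 x² + x − 9.95 = 0, giving x = 0.952 V (positive root), so V_SG = 1.4 V.
I_D = (V_DD − V_SG)/R = (10.4 − 1.4) / 6.47 = 1.39 mA.

I_D = 1.39 mA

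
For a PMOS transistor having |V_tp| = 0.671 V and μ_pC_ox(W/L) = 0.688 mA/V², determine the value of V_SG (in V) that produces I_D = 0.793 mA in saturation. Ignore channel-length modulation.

In saturation I_D = ½ k_p (V_SG − |V_tp|)², so V_SG − |V_tp| = √(2 I_D / k_p) = √(2 × 0.793 / 0.688) = 1.52 V.
V_SG = 0.671 + 1.52 = 2.19 V.

V_SG = 2.19 V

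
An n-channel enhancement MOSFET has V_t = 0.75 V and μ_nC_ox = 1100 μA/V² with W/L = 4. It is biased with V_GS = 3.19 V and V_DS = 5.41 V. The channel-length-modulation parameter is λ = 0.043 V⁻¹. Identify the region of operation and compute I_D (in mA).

Saturation; I_D = 16.1 mA

k_n = μ_nC_ox · (W/L) = 4.4 mA/V².
V_ov = V_GS − V_t = 3.19 − 0.75 = 2.44 V.
Since V_DS = 5.41 V ≥ V_ov = 2.44 V, the device is in saturation.
I_D = ½ k_n V_ov² (1 + λ V_DS) = 0.5 × 4.4 × 2.44² × (1 + 0.043 × 5.41) = 16.1 mA.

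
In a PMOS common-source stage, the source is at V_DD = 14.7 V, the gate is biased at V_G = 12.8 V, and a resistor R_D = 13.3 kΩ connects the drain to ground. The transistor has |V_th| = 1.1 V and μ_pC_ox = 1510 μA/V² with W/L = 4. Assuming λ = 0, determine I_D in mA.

V_SG = V_DD − V_G = 14.7 − 12.8 = 1.9 V, so V_ov = 1.9 − 1.1 = 0.8 V.
k_p = μ_pC_ox · (W/L) = 6.04 mA/V².
Assume saturation: I_D = ½ k_p V_ov² = 0.5 × 6.04 × 0.8² = 1.93 mA, giving V_SD = V_DD − I_D R_D = 14.7 − 1.93 × 13.3 = -11 V.
But -11 V < V_ov = 0.8 V, so the device is actually in triode.
In triode I_D = k_p[V_ov V_SD − ½ V_SD²] and I_D = (V_DD − V_SD)/R_D. Equating: 40.2 V_SD² − 65.27 V_SD + 14.7 = 0, giving V_SD = 0.27 V (the root below V_ov).
I_D = (14.7 − 0.27) / 13.3 = 1.08 mA.

I_D = 1.08 mA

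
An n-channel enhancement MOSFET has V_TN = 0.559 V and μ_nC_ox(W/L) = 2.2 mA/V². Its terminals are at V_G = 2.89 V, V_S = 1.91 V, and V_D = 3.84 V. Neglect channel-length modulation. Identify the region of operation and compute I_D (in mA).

Saturation; I_D = 0.195 mA

V_GS = V_G − V_S = 2.89 − 1.91 = 0.98 V; V_DS = V_D − V_S = 3.84 − 1.91 = 1.93 V.
V_ov = V_GS − V_TN = 0.98 − 0.559 = 0.421 V.
Since V_DS = 1.93 V ≥ V_ov = 0.421 V, the device is in saturation.
I_D = ½ k_n V_ov² = 0.5 × 2.2 × 0.421² = 0.195 mA.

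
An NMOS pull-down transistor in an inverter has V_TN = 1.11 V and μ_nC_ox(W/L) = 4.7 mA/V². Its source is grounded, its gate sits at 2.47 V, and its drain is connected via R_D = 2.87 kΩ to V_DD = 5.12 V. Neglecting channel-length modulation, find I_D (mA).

V_GS = V_G = 2.47 V, so V_ov = 2.47 − 1.11 = 1.36 V.
Assume saturation: I_D = ½ k_n V_ov² = 0.5 × 4.7 × 1.36² = 4.35 mA, giving V_DS = V_DD − I_D R_D = 5.12 − 4.35 × 2.87 = -7.35 V.
But -7.35 V < V_ov = 1.36 V, so the device is actually in triode.
In triode I_D = k_n[V_ov V_DS − ½ V_DS²] and I_D = (V_DD − V_DS)/R_D. Equating: 6.74 V_DS² − 19.35 V_DS + 5.12 = 0, giving V_DS = 0.295 V (the root below V_ov).
I_D = (5.12 − 0.295) / 2.87 = 1.68 mA.

I_D = 1.68 mA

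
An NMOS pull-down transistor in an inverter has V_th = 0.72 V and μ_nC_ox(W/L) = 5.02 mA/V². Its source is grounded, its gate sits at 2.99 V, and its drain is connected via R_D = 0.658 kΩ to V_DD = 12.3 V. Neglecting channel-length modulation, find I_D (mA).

I_D = 12.9 mA

V_GS = V_G = 2.99 V, so V_ov = 2.99 − 0.72 = 2.27 V.
Assume saturation: I_D = ½ k_n V_ov² = 0.5 × 5.02 × 2.27² = 12.9 mA, giving V_DS = V_DD − I_D R_D = 12.3 − 12.9 × 0.658 = 3.79 V.
V_DS = 3.79 V ≥ V_ov = 2.27 V, confirming saturation.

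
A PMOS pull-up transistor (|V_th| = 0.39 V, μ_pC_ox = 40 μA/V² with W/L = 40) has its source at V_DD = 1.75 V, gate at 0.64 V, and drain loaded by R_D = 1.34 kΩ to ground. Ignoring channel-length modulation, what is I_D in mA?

I_D = 0.415 mA

V_SG = V_DD − V_G = 1.75 − 0.64 = 1.11 V, so V_ov = 1.11 − 0.39 = 0.72 V.
k_p = μ_pC_ox · (W/L) = 1.6 mA/V².
Assume saturation: I_D = ½ k_p V_ov² = 0.5 × 1.6 × 0.72² = 0.415 mA, giving V_SD = V_DD − I_D R_D = 1.75 − 0.415 × 1.34 = 1.19 V.
V_SD = 1.19 V ≥ V_ov = 0.72 V, confirming saturation.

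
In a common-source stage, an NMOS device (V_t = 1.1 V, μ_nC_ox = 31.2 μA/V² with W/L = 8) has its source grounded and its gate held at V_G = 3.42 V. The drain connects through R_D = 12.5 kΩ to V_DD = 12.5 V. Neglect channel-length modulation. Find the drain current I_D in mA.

V_GS = V_G = 3.42 V, so V_ov = 3.42 − 1.1 = 2.32 V.
k_n = μ_nC_ox · (W/L) = 0.2496 mA/V².
Assume saturation: I_D = ½ k_n V_ov² = 0.5 × 0.2496 × 2.32² = 0.672 mA, giving V_DS = V_DD − I_D R_D = 12.5 − 0.672 × 12.5 = 4.1 V.
V_DS = 4.1 V ≥ V_ov = 2.32 V, confirming saturation.

I_D = 0.672 mA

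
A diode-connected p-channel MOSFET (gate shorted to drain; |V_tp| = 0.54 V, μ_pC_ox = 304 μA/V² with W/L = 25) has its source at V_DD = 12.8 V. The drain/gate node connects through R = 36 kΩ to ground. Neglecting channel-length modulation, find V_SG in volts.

With gate tied to drain, V_SG = V_SD ≥ V_SG − |V_tp|, so the device is in saturation.
k_p = μ_pC_ox · (W/L) = 7.6 mA/V².
KCL at the drain: ½ k_p (V_SG − |V_tp|)² = (V_DD − V_SG)/R.
Let x = V_SG − 0.54. Then 137 x² + x − 12.26 = 0, giving x = 0.296 V (positive root), so V_SG = 0.836 V.
I_D = (V_DD − V_SG)/R = (12.8 − 0.836) / 36 = 0.332 mA.

V_SG = 0.836 V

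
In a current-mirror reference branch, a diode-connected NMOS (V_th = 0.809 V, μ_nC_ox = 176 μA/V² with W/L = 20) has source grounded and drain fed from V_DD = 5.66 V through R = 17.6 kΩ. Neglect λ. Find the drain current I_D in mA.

With gate tied to drain, V_GS = V_DS ≥ V_GS − V_th, so the device is in saturation.
k_n = μ_nC_ox · (W/L) = 3.52 mA/V².
KCL at the drain: ½ k_n (V_GS − V_th)² = (V_DD − V_GS)/R.
Let x = V_GS − 0.809. Then 31 x² + x − 4.851 = 0, giving x = 0.38 V (positive root), so V_GS = 1.19 V.
I_D = (V_DD − V_GS)/R = (5.66 − 1.19) / 17.6 = 0.254 mA.

I_D = 0.254 mA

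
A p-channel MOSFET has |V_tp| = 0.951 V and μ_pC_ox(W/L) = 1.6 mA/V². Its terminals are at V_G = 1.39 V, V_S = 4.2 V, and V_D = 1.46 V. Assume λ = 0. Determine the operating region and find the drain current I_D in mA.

V_SG = V_S − V_G = 4.2 − 1.39 = 2.81 V; V_SD = V_S − V_D = 4.2 − 1.46 = 2.74 V.
V_ov = V_SG − |V_tp| = 2.81 − 0.951 = 1.86 V.
Since V_SD = 2.74 V ≥ V_ov = 1.86 V, the device is in saturation.
I_D = ½ k_p V_ov² = 0.5 × 1.6 × 1.86² = 2.76 mA.

Saturation; I_D = 2.76 mA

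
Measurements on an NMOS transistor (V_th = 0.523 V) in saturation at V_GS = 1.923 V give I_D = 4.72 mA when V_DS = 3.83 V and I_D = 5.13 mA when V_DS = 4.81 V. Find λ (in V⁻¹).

λ = 0.134 V⁻¹

With V_GS fixed, I_D ∝ (1 + λ V_DS) in saturation, so I_D2/I_D1 = (1 + λ V_DS2)/(1 + λ V_DS1).
5.13/4.72 = 1.087 = (1 + 4.81 λ)/(1 + 3.83 λ).
Solving: λ (I_D1 V_DS2 − I_D2 V_DS1) = I_D2 − I_D1, so λ = (5.13 − 4.72) / (4.72 × 4.81 − 5.13 × 3.83) = 0.41 / 3.06 = 0.134 V⁻¹.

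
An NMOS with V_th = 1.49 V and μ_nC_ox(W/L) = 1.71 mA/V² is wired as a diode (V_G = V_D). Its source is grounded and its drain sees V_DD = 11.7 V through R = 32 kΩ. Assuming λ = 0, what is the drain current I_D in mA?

I_D = 0.301 mA

With gate tied to drain, V_GS = V_DS ≥ V_GS − V_th, so the device is in saturation.
KCL at the drain: ½ k_n (V_GS − V_th)² = (V_DD − V_GS)/R.
Let x = V_GS − 1.49. Then 27.4 x² + x − 10.21 = 0, giving x = 0.593 V (positive root), so V_GS = 2.08 V.
I_D = (V_DD − V_GS)/R = (11.7 − 2.08) / 32 = 0.301 mA.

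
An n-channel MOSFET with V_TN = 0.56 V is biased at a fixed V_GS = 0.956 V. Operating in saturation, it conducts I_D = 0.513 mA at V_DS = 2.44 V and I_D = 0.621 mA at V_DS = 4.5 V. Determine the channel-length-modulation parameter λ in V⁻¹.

With V_GS fixed, I_D ∝ (1 + λ V_DS) in saturation, so I_D2/I_D1 = (1 + λ V_DS2)/(1 + λ V_DS1).
0.621/0.513 = 1.211 = (1 + 4.5 λ)/(1 + 2.44 λ).
Solving: λ (I_D1 V_DS2 − I_D2 V_DS1) = I_D2 − I_D1, so λ = (0.621 − 0.513) / (0.513 × 4.5 − 0.621 × 2.44) = 0.108 / 0.793 = 0.136 V⁻¹.

λ = 0.136 V⁻¹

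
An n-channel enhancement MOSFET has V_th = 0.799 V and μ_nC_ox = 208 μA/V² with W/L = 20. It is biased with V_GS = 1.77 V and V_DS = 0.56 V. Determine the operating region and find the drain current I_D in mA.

k_n = μ_nC_ox · (W/L) = 4.16 mA/V².
V_ov = V_GS − V_th = 1.77 − 0.799 = 0.971 V.
Since V_DS = 0.56 V < V_ov = 0.971 V, the device is in the triode region.
I_D = k_n [V_ov · V_DS − ½ V_DS²] = 4.16 × [0.971 × 0.56 − 0.5 × 0.56²] = 1.61 mA.

Triode; I_D = 1.61 mA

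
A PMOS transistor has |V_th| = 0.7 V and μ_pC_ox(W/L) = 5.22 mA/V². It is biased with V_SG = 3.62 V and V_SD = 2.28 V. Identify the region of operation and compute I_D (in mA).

Triode; I_D = 21.2 mA

V_ov = V_SG − |V_th| = 3.62 − 0.7 = 2.92 V.
Since V_SD = 2.28 V < V_ov = 2.92 V, the device is in the triode region.
I_D = k_p [V_ov · V_SD − ½ V_SD²] = 5.22 × [2.92 × 2.28 − 0.5 × 2.28²] = 21.2 mA.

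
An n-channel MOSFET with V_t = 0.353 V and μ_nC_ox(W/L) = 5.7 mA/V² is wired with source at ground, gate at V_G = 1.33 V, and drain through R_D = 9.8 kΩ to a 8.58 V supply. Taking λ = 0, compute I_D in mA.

V_GS = V_G = 1.33 V, so V_ov = 1.33 − 0.353 = 0.977 V.
Assume saturation: I_D = ½ k_n V_ov² = 0.5 × 5.7 × 0.977² = 2.72 mA, giving V_DS = V_DD − I_D R_D = 8.58 − 2.72 × 9.8 = -18.1 V.
But -18.1 V < V_ov = 0.977 V, so the device is actually in triode.
In triode I_D = k_n[V_ov V_DS − ½ V_DS²] and I_D = (V_DD − V_DS)/R_D. Equating: 27.9 V_DS² − 55.58 V_DS + 8.58 = 0, giving V_DS = 0.169 V (the root below V_ov).
I_D = (8.58 − 0.169) / 9.8 = 0.858 mA.

I_D = 0.858 mA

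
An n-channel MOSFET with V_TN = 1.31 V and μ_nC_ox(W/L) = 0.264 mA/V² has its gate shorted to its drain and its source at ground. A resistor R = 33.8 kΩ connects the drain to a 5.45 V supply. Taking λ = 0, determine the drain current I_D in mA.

With gate tied to drain, V_GS = V_DS ≥ V_GS − V_TN, so the device is in saturation.
KCL at the drain: ½ k_n (V_GS − V_TN)² = (V_DD − V_GS)/R.
Let x = V_GS − 1.31. Then 4.46 x² + x − 4.14 = 0, giving x = 0.858 V (positive root), so V_GS = 2.17 V.
I_D = (V_DD − V_GS)/R = (5.45 − 2.17) / 33.8 = 0.0971 mA.

I_D = 0.0971 mA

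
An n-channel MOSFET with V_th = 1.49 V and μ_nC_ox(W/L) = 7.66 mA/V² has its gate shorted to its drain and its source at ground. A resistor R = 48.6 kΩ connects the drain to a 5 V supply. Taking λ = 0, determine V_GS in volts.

V_GS = 1.62 V

With gate tied to drain, V_GS = V_DS ≥ V_GS − V_th, so the device is in saturation.
KCL at the drain: ½ k_n (V_GS − V_th)² = (V_DD − V_GS)/R.
Let x = V_GS − 1.49. Then 186 x² + x − 3.51 = 0, giving x = 0.135 V (positive root), so V_GS = 1.62 V.
I_D = (V_DD − V_GS)/R = (5 − 1.62) / 48.6 = 0.0695 mA.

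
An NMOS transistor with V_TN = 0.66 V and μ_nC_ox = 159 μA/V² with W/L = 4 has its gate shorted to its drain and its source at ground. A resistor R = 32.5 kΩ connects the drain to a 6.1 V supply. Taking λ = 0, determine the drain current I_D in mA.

With gate tied to drain, V_GS = V_DS ≥ V_GS − V_TN, so the device is in saturation.
k_n = μ_nC_ox · (W/L) = 0.636 mA/V².
KCL at the drain: ½ k_n (V_GS − V_TN)² = (V_DD − V_GS)/R.
Let x = V_GS − 0.66. Then 10.3 x² + x − 5.44 = 0, giving x = 0.679 V (positive root), so V_GS = 1.34 V.
I_D = (V_DD − V_GS)/R = (6.1 − 1.34) / 32.5 = 0.147 mA.

I_D = 0.147 mA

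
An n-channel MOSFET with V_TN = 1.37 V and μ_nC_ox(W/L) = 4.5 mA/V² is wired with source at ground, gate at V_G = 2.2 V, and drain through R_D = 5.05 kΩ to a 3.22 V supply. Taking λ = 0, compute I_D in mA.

I_D = 0.602 mA

V_GS = V_G = 2.2 V, so V_ov = 2.2 − 1.37 = 0.83 V.
Assume saturation: I_D = ½ k_n V_ov² = 0.5 × 4.5 × 0.83² = 1.55 mA, giving V_DS = V_DD − I_D R_D = 3.22 − 1.55 × 5.05 = -4.61 V.
But -4.61 V < V_ov = 0.83 V, so the device is actually in triode.
In triode I_D = k_n[V_ov V_DS − ½ V_DS²] and I_D = (V_DD − V_DS)/R_D. Equating: 11.4 V_DS² − 19.86 V_DS + 3.22 = 0, giving V_DS = 0.181 V (the root below V_ov).
I_D = (3.22 − 0.181) / 5.05 = 0.602 mA.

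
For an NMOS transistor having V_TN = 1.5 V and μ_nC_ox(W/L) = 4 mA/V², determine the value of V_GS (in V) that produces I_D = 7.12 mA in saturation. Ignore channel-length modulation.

V_GS = 3.39 V

In saturation I_D = ½ k_n (V_GS − V_TN)², so V_GS − V_TN = √(2 I_D / k_n) = √(2 × 7.12 / 4) = 1.89 V.
V_GS = 1.5 + 1.89 = 3.39 V.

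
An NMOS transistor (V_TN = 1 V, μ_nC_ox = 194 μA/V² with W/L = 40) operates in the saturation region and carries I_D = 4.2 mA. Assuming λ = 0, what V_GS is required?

k_n = μ_nC_ox · (W/L) = 7.76 mA/V².
In saturation I_D = ½ k_n (V_GS − V_TN)², so V_GS − V_TN = √(2 I_D / k_n) = √(2 × 4.2 / 7.76) = 1.04 V.
V_GS = 1 + 1.04 = 2.04 V.

V_GS = 2.04 V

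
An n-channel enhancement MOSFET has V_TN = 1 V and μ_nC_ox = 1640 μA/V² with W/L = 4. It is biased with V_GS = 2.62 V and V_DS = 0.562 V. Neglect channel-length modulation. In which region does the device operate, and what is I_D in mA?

Triode; I_D = 4.94 mA

k_n = μ_nC_ox · (W/L) = 6.56 mA/V².
V_ov = V_GS − V_TN = 2.62 − 1 = 1.62 V.
Since V_DS = 0.562 V < V_ov = 1.62 V, the device is in the triode region.
I_D = k_n [V_ov · V_DS − ½ V_DS²] = 6.56 × [1.62 × 0.562 − 0.5 × 0.562²] = 4.94 mA.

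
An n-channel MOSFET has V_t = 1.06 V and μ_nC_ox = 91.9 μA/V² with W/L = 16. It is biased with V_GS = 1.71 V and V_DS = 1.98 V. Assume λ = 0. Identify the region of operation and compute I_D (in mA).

Saturation; I_D = 0.311 mA

k_n = μ_nC_ox · (W/L) = 1.47 mA/V².
V_ov = V_GS − V_t = 1.71 − 1.06 = 0.65 V.
Since V_DS = 1.98 V ≥ V_ov = 0.65 V, the device is in saturation.
I_D = ½ k_n V_ov² = 0.5 × 1.47 × 0.65² = 0.311 mA.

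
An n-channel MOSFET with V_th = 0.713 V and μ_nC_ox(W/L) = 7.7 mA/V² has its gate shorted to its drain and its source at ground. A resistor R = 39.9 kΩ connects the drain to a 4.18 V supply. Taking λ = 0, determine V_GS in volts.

V_GS = 0.860 V

With gate tied to drain, V_GS = V_DS ≥ V_GS − V_th, so the device is in saturation.
KCL at the drain: ½ k_n (V_GS − V_th)² = (V_DD − V_GS)/R.
Let x = V_GS − 0.713. Then 154 x² + x − 3.467 = 0, giving x = 0.147 V (positive root), so V_GS = 0.86 V.
I_D = (V_DD − V_GS)/R = (4.18 − 0.86) / 39.9 = 0.0832 mA.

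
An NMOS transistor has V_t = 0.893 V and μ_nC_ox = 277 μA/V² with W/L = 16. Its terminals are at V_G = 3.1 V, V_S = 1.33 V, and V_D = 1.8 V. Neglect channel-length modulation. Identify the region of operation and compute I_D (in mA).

Triode; I_D = 1.34 mA

V_GS = V_G − V_S = 3.1 − 1.33 = 1.77 V; V_DS = V_D − V_S = 1.8 − 1.33 = 0.47 V.
k_n = μ_nC_ox · (W/L) = 4.432 mA/V².
V_ov = V_GS − V_t = 1.77 − 0.893 = 0.877 V.
Since V_DS = 0.47 V < V_ov = 0.877 V, the device is in the triode region.
I_D = k_n [V_ov · V_DS − ½ V_DS²] = 4.432 × [0.877 × 0.47 − 0.5 × 0.47²] = 1.34 mA.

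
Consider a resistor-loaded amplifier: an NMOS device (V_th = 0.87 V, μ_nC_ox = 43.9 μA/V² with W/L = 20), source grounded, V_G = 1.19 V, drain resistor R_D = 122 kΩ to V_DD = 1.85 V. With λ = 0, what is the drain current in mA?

V_GS = V_G = 1.19 V, so V_ov = 1.19 − 0.87 = 0.32 V.
k_n = μ_nC_ox · (W/L) = 0.878 mA/V².
Assume saturation: I_D = ½ k_n V_ov² = 0.5 × 0.878 × 0.32² = 0.045 mA, giving V_DS = V_DD − I_D R_D = 1.85 − 0.045 × 122 = -3.63 V.
But -3.63 V < V_ov = 0.32 V, so the device is actually in triode.
In triode I_D = k_n[V_ov V_DS − ½ V_DS²] and I_D = (V_DD − V_DS)/R_D. Equating: 53.6 V_DS² − 35.28 V_DS + 1.85 = 0, giving V_DS = 0.0575 V (the root below V_ov).
I_D = (1.85 − 0.0575) / 122 = 0.0147 mA.

I_D = 0.0147 mA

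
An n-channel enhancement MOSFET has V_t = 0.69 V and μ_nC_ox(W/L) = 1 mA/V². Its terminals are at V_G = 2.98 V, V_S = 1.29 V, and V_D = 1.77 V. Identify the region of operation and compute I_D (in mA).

V_GS = V_G − V_S = 2.98 − 1.29 = 1.69 V; V_DS = V_D − V_S = 1.77 − 1.29 = 0.48 V.
V_ov = V_GS − V_t = 1.69 − 0.69 = 1 V.
Since V_DS = 0.48 V < V_ov = 1 V, the device is in the triode region.
I_D = k_n [V_ov · V_DS − ½ V_DS²] = 1 × [1 × 0.48 − 0.5 × 0.48²] = 0.365 mA.

Triode; I_D = 0.365 mA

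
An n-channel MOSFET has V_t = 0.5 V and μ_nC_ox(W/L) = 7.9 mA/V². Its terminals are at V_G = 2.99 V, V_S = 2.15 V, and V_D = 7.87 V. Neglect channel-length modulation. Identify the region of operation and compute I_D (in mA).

V_GS = V_G − V_S = 2.99 − 2.15 = 0.84 V; V_DS = V_D − V_S = 7.87 − 2.15 = 5.72 V.
V_ov = V_GS − V_t = 0.84 − 0.5 = 0.34 V.
Since V_DS = 5.72 V ≥ V_ov = 0.34 V, the device is in saturation.
I_D = ½ k_n V_ov² = 0.5 × 7.9 × 0.34² = 0.457 mA.

Saturation; I_D = 0.457 mA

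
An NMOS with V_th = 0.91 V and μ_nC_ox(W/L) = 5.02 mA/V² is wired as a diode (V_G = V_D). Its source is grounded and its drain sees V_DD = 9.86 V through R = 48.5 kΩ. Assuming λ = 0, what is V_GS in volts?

V_GS = 1.18 V

With gate tied to drain, V_GS = V_DS ≥ V_GS − V_th, so the device is in saturation.
KCL at the drain: ½ k_n (V_GS − V_th)² = (V_DD − V_GS)/R.
Let x = V_GS − 0.91. Then 122 x² + x − 8.95 = 0, giving x = 0.267 V (positive root), so V_GS = 1.18 V.
I_D = (V_DD − V_GS)/R = (9.86 − 1.18) / 48.5 = 0.179 mA.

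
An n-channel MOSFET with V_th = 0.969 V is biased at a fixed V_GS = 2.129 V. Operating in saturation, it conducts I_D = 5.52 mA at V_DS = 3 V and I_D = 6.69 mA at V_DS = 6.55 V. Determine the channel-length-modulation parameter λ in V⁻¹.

With V_GS fixed, I_D ∝ (1 + λ V_DS) in saturation, so I_D2/I_D1 = (1 + λ V_DS2)/(1 + λ V_DS1).
6.69/5.52 = 1.212 = (1 + 6.55 λ)/(1 + 3 λ).
Solving: λ (I_D1 V_DS2 − I_D2 V_DS1) = I_D2 − I_D1, so λ = (6.69 − 5.52) / (5.52 × 6.55 − 6.69 × 3) = 1.17 / 16.1 = 0.0727 V⁻¹.

λ = 0.0727 V⁻¹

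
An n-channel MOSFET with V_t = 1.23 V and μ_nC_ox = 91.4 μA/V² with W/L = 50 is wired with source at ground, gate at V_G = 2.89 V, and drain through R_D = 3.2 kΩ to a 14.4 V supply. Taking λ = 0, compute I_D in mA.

V_GS = V_G = 2.89 V, so V_ov = 2.89 − 1.23 = 1.66 V.
k_n = μ_nC_ox · (W/L) = 4.57 mA/V².
Assume saturation: I_D = ½ k_n V_ov² = 0.5 × 4.57 × 1.66² = 6.3 mA, giving V_DS = V_DD − I_D R_D = 14.4 − 6.3 × 3.2 = -5.75 V.
But -5.75 V < V_ov = 1.66 V, so the device is actually in triode.
In triode I_D = k_n[V_ov V_DS − ½ V_DS²] and I_D = (V_DD − V_DS)/R_D. Equating: 7.31 V_DS² − 25.28 V_DS + 14.4 = 0, giving V_DS = 0.719 V (the root below V_ov).
I_D = (14.4 − 0.719) / 3.2 = 4.28 mA.

I_D = 4.28 mA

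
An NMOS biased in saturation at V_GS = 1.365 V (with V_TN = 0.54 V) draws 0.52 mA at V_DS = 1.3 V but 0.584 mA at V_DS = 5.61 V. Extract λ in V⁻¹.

λ = 0.0297 V⁻¹

With V_GS fixed, I_D ∝ (1 + λ V_DS) in saturation, so I_D2/I_D1 = (1 + λ V_DS2)/(1 + λ V_DS1).
0.584/0.52 = 1.123 = (1 + 5.61 λ)/(1 + 1.3 λ).
Solving: λ (I_D1 V_DS2 − I_D2 V_DS1) = I_D2 − I_D1, so λ = (0.584 − 0.52) / (0.52 × 5.61 − 0.584 × 1.3) = 0.064 / 2.16 = 0.0297 V⁻¹.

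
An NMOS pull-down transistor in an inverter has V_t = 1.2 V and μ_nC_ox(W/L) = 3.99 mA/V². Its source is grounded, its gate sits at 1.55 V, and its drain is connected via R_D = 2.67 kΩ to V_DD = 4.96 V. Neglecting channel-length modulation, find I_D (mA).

I_D = 0.244 mA

V_GS = V_G = 1.55 V, so V_ov = 1.55 − 1.2 = 0.35 V.
Assume saturation: I_D = ½ k_n V_ov² = 0.5 × 3.99 × 0.35² = 0.244 mA, giving V_DS = V_DD − I_D R_D = 4.96 − 0.244 × 2.67 = 4.31 V.
V_DS = 4.31 V ≥ V_ov = 0.35 V, confirming saturation.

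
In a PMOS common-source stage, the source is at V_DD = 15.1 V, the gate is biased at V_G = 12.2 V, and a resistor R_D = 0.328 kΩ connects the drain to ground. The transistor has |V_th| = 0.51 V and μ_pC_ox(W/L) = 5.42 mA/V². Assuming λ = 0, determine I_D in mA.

I_D = 15.5 mA

V_SG = V_DD − V_G = 15.1 − 12.2 = 2.9 V, so V_ov = 2.9 − 0.51 = 2.39 V.
Assume saturation: I_D = ½ k_p V_ov² = 0.5 × 5.42 × 2.39² = 15.5 mA, giving V_SD = V_DD − I_D R_D = 15.1 − 15.5 × 0.328 = 10 V.
V_SD = 10 V ≥ V_ov = 2.39 V, confirming saturation.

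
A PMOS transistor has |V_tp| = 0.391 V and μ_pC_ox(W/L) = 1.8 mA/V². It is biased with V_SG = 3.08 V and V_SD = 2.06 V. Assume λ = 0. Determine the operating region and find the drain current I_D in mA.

Triode; I_D = 6.15 mA

V_ov = V_SG − |V_tp| = 3.08 − 0.391 = 2.69 V.
Since V_SD = 2.06 V < V_ov = 2.69 V, the device is in the triode region.
I_D = k_p [V_ov · V_SD − ½ V_SD²] = 1.8 × [2.69 × 2.06 − 0.5 × 2.06²] = 6.15 mA.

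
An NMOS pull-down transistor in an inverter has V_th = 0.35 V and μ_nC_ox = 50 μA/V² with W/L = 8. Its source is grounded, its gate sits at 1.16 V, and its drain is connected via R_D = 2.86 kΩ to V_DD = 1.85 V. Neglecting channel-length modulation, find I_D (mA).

I_D = 0.131 mA

V_GS = V_G = 1.16 V, so V_ov = 1.16 − 0.35 = 0.81 V.
k_n = μ_nC_ox · (W/L) = 0.4 mA/V².
Assume saturation: I_D = ½ k_n V_ov² = 0.5 × 0.4 × 0.81² = 0.131 mA, giving V_DS = V_DD − I_D R_D = 1.85 − 0.131 × 2.86 = 1.47 V.
V_DS = 1.47 V ≥ V_ov = 0.81 V, confirming saturation.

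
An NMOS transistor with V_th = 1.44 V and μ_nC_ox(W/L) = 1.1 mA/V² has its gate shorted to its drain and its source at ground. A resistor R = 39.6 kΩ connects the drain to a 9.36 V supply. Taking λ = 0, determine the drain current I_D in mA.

I_D = 0.185 mA

With gate tied to drain, V_GS = V_DS ≥ V_GS − V_th, so the device is in saturation.
KCL at the drain: ½ k_n (V_GS − V_th)² = (V_DD − V_GS)/R.
Let x = V_GS − 1.44. Then 21.8 x² + x − 7.92 = 0, giving x = 0.581 V (positive root), so V_GS = 2.02 V.
I_D = (V_DD − V_GS)/R = (9.36 − 2.02) / 39.6 = 0.185 mA.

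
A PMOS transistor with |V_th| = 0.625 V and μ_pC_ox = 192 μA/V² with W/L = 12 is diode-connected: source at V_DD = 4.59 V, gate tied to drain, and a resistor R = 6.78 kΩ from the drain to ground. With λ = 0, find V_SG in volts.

V_SG = 1.28 V

With gate tied to drain, V_SG = V_SD ≥ V_SG − |V_th|, so the device is in saturation.
k_p = μ_pC_ox · (W/L) = 2.304 mA/V².
KCL at the drain: ½ k_p (V_SG − |V_th|)² = (V_DD − V_SG)/R.
Let x = V_SG − 0.625. Then 7.81 x² + x − 3.965 = 0, giving x = 0.651 V (positive root), so V_SG = 1.28 V.
I_D = (V_DD − V_SG)/R = (4.59 − 1.28) / 6.78 = 0.489 mA.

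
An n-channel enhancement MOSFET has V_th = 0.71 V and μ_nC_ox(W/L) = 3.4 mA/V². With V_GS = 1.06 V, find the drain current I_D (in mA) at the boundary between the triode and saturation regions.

I_D = 0.208 mA

At the boundary V_DS = V_ov = V_GS − V_th = 1.06 − 0.71 = 0.35 V.
I_D = ½ k_n V_ov² = 0.5 × 3.4 × 0.35² = 0.208 mA.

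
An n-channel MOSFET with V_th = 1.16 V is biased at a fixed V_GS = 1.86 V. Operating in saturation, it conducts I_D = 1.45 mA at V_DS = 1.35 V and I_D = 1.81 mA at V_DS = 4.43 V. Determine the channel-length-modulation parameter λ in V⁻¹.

λ = 0.0905 V⁻¹

With V_GS fixed, I_D ∝ (1 + λ V_DS) in saturation, so I_D2/I_D1 = (1 + λ V_DS2)/(1 + λ V_DS1).
1.81/1.45 = 1.248 = (1 + 4.43 λ)/(1 + 1.35 λ).
Solving: λ (I_D1 V_DS2 − I_D2 V_DS1) = I_D2 − I_D1, so λ = (1.81 − 1.45) / (1.45 × 4.43 − 1.81 × 1.35) = 0.36 / 3.98 = 0.0905 V⁻¹.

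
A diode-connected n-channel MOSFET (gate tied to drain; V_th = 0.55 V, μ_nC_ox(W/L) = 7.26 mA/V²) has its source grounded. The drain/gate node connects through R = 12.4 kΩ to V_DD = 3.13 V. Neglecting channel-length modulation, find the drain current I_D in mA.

I_D = 0.190 mA

With gate tied to drain, V_GS = V_DS ≥ V_GS − V_th, so the device is in saturation.
KCL at the drain: ½ k_n (V_GS − V_th)² = (V_DD − V_GS)/R.
Let x = V_GS − 0.55. Then 45 x² + x − 2.58 = 0, giving x = 0.229 V (positive root), so V_GS = 0.779 V.
I_D = (V_DD − V_GS)/R = (3.13 − 0.779) / 12.4 = 0.19 mA.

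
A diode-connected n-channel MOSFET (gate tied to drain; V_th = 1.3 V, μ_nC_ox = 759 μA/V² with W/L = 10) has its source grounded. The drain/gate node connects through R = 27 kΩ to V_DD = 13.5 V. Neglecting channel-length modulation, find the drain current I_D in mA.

With gate tied to drain, V_GS = V_DS ≥ V_GS − V_th, so the device is in saturation.
k_n = μ_nC_ox · (W/L) = 7.59 mA/V².
KCL at the drain: ½ k_n (V_GS − V_th)² = (V_DD − V_GS)/R.
Let x = V_GS − 1.3. Then 102 x² + x − 12.2 = 0, giving x = 0.34 V (positive root), so V_GS = 1.64 V.
I_D = (V_DD − V_GS)/R = (13.5 − 1.64) / 27 = 0.439 mA.

I_D = 0.439 mA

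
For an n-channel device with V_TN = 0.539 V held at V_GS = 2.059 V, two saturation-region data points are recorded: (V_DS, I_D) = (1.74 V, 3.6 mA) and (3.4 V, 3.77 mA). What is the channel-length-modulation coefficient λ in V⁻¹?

With V_GS fixed, I_D ∝ (1 + λ V_DS) in saturation, so I_D2/I_D1 = (1 + λ V_DS2)/(1 + λ V_DS1).
3.77/3.6 = 1.047 = (1 + 3.4 λ)/(1 + 1.74 λ).
Solving: λ (I_D1 V_DS2 − I_D2 V_DS1) = I_D2 − I_D1, so λ = (3.77 − 3.6) / (3.6 × 3.4 − 3.77 × 1.74) = 0.17 / 5.68 = 0.0299 V⁻¹.

λ = 0.0299 V⁻¹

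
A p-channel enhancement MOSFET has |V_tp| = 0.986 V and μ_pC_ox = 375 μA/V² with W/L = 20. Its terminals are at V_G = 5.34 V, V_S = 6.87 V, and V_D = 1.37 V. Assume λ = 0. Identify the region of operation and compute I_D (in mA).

Saturation; I_D = 1.11 mA

V_SG = V_S − V_G = 6.87 − 5.34 = 1.53 V; V_SD = V_S − V_D = 6.87 − 1.37 = 5.5 V.
k_p = μ_pC_ox · (W/L) = 7.5 mA/V².
V_ov = V_SG − |V_tp| = 1.53 − 0.986 = 0.544 V.
Since V_SD = 5.5 V ≥ V_ov = 0.544 V, the device is in saturation.
I_D = ½ k_p V_ov² = 0.5 × 7.5 × 0.544² = 1.11 mA.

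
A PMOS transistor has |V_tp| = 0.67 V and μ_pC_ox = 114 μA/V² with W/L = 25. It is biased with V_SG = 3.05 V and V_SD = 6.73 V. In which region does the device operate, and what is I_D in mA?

k_p = μ_pC_ox · (W/L) = 2.85 mA/V².
V_ov = V_SG − |V_tp| = 3.05 − 0.67 = 2.38 V.
Since V_SD = 6.73 V ≥ V_ov = 2.38 V, the device is in saturation.
I_D = ½ k_p V_ov² = 0.5 × 2.85 × 2.38² = 8.07 mA.

Saturation; I_D = 8.07 mA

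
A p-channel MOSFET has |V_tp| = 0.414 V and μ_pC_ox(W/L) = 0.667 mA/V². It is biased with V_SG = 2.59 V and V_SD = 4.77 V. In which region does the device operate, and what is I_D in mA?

V_ov = V_SG − |V_tp| = 2.59 − 0.414 = 2.18 V.
Since V_SD = 4.77 V ≥ V_ov = 2.18 V, the device is in saturation.
I_D = ½ k_p V_ov² = 0.5 × 0.667 × 2.18² = 1.58 mA.

Saturation; I_D = 1.58 mA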